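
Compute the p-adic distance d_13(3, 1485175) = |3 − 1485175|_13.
d_13(3, 1485175) = 1/371293

Step 1 — x − y = 3 − 1485175 = -1485172. Step 2 — v_13(-1485172) = 5 (factor: -1485172 = −(13^5 · 4); the sign does not affect v_p). Step 3 — |x − y|_13 = 13^{-5} = 1/371293.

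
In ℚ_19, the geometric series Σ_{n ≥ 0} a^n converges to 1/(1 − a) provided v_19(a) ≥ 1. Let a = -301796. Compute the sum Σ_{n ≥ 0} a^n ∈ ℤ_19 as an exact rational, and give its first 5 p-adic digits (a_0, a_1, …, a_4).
Σ a^n = 1/(1 − a) = 1/301797;  first 5 digits = (1, 0, 0, 13, 16)

v_19(a) = 3 ≥ 1, so the series converges in ℤ_19 to 1/(1 − a) = 1/(1 − (-301796)) = 1/301797. Expand this rational in ℤ_19: compute digits iteratively via d_i = x_i mod 19, x_{i+1} = (x_i − d_i)/19. The first 5 digits are (1, 0, 0, 13, 16).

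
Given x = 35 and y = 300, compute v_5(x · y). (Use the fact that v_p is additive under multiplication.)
v_5(10500) = 3

v_p(x) = 1 (factor: 35 = 5^1 · 7); v_p(y) = 2 (factor: 300 = 5^2 · 12). Additivity: v_p(xy) = v_p(x) + v_p(y) = 1 + 2 = 3. (Direct check: xy = 10500 = 5^3 · (84).)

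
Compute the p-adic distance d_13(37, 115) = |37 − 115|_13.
d_13(37, 115) = 1/13

Step 1 — x − y = 37 − 115 = -78. Step 2 — v_13(-78) = 1 (factor: -78 = −(13^1 · 6); the sign does not affect v_p). Step 3 — |x − y|_13 = 13^{-1} = 1/13.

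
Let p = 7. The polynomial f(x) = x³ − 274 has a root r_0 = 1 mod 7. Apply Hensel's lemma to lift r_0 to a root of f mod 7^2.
r_1 = 43 (mod 49)

Hensel: r_{i+1} = r_i − f(r_i)/f′(r_i) mod 7^{i+2}, where f′(x) = 3x². Iterate:
  r_0 = 1 (mod 7)
  r_1 = 43 (mod 49)
Final: r = 43 with f(r) ≡ 0 mod 7^2.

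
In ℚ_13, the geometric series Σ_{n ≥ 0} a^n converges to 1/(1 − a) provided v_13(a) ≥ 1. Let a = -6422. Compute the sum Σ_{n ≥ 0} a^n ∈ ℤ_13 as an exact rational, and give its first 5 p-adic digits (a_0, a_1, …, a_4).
Σ a^n = 1/(1 − a) = 1/6423;  first 5 digits = (1, 0, 1, 10, 0)

v_13(a) = 2 ≥ 1, so the series converges in ℤ_13 to 1/(1 − a) = 1/(1 − (-6422)) = 1/6423. Expand this rational in ℤ_13: compute digits iteratively via d_i = x_i mod 13, x_{i+1} = (x_i − d_i)/13. The first 5 digits are (1, 0, 1, 10, 0).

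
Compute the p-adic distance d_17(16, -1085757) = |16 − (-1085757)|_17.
d_17(16, -1085757) = 1/83521

Step 1 — x − y = 16 − (-1085757) = 1085773. Step 2 — v_17(1085773) = 4 (factor: 1085773 = (17^4 · 13); the sign does not affect v_p). Step 3 — |x − y|_17 = 17^{-4} = 1/83521.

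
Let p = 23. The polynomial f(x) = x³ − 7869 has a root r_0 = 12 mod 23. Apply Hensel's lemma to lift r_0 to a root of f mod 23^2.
r_1 = 265 (mod 529)

Hensel: r_{i+1} = r_i − f(r_i)/f′(r_i) mod 23^{i+2}, where f′(x) = 3x². Iterate:
  r_0 = 12 (mod 23)
  r_1 = 265 (mod 529)
Final: r = 265 with f(r) ≡ 0 mod 23^2.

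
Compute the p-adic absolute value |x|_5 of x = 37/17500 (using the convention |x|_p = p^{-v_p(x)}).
|37/17500|_5 = 625

Step 1 — compute v_5(x) by factoring powers of 5 out of the numerator and denominator: v_5(37/17500) = -4. Step 2 — apply |x|_p = p^{-v_p(x)} = 5^{4} = 625.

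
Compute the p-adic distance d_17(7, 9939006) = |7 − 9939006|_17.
d_17(7, 9939006) = 1/1419857

Step 1 — x − y = 7 − 9939006 = -9938999. Step 2 — v_17(-9938999) = 5 (factor: -9938999 = −(17^5 · 7); the sign does not affect v_p). Step 3 — |x − y|_17 = 17^{-5} = 1/1419857.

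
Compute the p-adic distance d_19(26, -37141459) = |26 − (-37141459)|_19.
d_19(26, -37141459) = 1/2476099

Step 1 — x − y = 26 − (-37141459) = 37141485. Step 2 — v_19(37141485) = 5 (factor: 37141485 = (19^5 · 15); the sign does not affect v_p). Step 3 — |x − y|_19 = 19^{-5} = 1/2476099.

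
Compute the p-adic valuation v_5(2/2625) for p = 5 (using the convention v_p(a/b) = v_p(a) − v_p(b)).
v_5(2/2625) = -3

Factor powers of 5 from the numerator and denominator of the reduced fraction: 2 = 5^0 · 2 and 2625 = 5^3 · 21. Apply v_p(a/b) = v_p(a) − v_p(b): v_5(2/2625) = 0 − 3 = -3.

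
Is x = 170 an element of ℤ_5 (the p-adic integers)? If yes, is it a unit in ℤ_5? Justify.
x ∈ ℤ_5 but not a unit; v_5(x) = 1 > 0

ℤ_5 = {x ∈ ℚ_5 : v_5(x) ≥ 0} and ℤ_5^× = {x ∈ ℤ_5 : v_5(x) = 0}. Here v_5(170) = v_5(num) − v_5(den) = 1; compare against these criteria.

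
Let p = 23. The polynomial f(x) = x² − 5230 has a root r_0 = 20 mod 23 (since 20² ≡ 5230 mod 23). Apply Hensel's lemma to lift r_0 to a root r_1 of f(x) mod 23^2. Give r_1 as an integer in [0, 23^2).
r_1 = 273 (mod 529)

Hensel's recurrence: r_{i+1} = r_i − f(r_i)·(f′(r_i))^{-1} mod 23^{i+2}, with f′(x) = 2x. Iterate:
  r_0 = 20 (mod 23)
  r_1 = 273 (mod 529)
Final: r_1 = 273, and one checks f(r_1) ≡ 0 mod 23^2.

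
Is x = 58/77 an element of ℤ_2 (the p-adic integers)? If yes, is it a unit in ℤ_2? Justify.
x ∈ ℤ_2 but not a unit; v_2(x) = 1 > 0

ℤ_2 = {x ∈ ℚ_2 : v_2(x) ≥ 0} and ℤ_2^× = {x ∈ ℤ_2 : v_2(x) = 0}. Here v_2(58/77) = v_2(num) − v_2(den) = 1; compare against these criteria.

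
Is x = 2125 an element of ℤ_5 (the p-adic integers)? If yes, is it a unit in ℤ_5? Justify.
x ∈ ℤ_5 but not a unit; v_5(x) = 3 > 0

ℤ_5 = {x ∈ ℚ_5 : v_5(x) ≥ 0} and ℤ_5^× = {x ∈ ℤ_5 : v_5(x) = 0}. Here v_5(2125) = v_5(num) − v_5(den) = 3; compare against these criteria.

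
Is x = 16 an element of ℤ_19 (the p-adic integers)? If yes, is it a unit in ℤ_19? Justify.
x ∈ ℤ_19^× (unit); v_19(x) = 0

ℤ_19 = {x ∈ ℚ_19 : v_19(x) ≥ 0} and ℤ_19^× = {x ∈ ℤ_19 : v_19(x) = 0}. Here v_19(16) = v_19(num) − v_19(den) = 0; compare against these criteria.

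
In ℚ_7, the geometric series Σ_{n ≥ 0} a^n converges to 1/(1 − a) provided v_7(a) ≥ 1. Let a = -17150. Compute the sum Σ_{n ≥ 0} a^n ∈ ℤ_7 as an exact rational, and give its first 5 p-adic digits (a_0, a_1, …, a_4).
Σ a^n = 1/(1 − a) = 1/17151;  first 5 digits = (1, 0, 0, 6, 6)

v_7(a) = 3 ≥ 1, so the series converges in ℤ_7 to 1/(1 − a) = 1/(1 − (-17150)) = 1/17151. Expand this rational in ℤ_7: compute digits iteratively via d_i = x_i mod 7, x_{i+1} = (x_i − d_i)/7. The first 5 digits are (1, 0, 0, 6, 6).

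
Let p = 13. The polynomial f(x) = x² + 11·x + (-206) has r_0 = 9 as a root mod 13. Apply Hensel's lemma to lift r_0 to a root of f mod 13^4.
r_3 = 17819 (mod 28561)

Hensel: r_{i+1} = r_i − f(r_i)·(f′(r_i))^{-1} mod 13^{i+2}, f′(x) = 2x + 11. Iterate:
  r_0 = 9 (mod 13)
  r_1 = 74 (mod 169)
  r_2 = 243 (mod 2197)
  r_3 = 17819 (mod 28561)
Final: r = 17819 satisfies f(r) ≡ 0 mod 13^4.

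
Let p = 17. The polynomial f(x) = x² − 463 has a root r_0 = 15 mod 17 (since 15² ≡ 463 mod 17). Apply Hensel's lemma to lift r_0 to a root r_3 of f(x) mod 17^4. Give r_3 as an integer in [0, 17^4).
r_3 = 40560 (mod 83521)

Hensel's recurrence: r_{i+1} = r_i − f(r_i)·(f′(r_i))^{-1} mod 17^{i+2}, with f′(x) = 2x. Iterate:
  r_0 = 15 (mod 17)
  r_1 = 100 (mod 289)
  r_2 = 1256 (mod 4913)
  r_3 = 40560 (mod 83521)
Final: r_3 = 40560, and one checks f(r_3) ≡ 0 mod 17^4.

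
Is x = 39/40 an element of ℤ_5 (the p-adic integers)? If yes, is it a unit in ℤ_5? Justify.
x ∉ ℤ_5 (v_5(x) = -1 < 0)

ℤ_5 = {x ∈ ℚ_5 : v_5(x) ≥ 0} and ℤ_5^× = {x ∈ ℤ_5 : v_5(x) = 0}. Here v_5(39/40) = v_5(num) − v_5(den) = -1; compare against these criteria.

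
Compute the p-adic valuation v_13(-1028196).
v_13(-1028196) = 4

v_13(n) is the largest exponent k such that 13^k divides n. Factor out: -1028196 = -13^4 · 36. (Sign doesn't affect v_p.) So v_13(-1028196) = 4.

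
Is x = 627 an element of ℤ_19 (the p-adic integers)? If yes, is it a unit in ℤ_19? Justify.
x ∈ ℤ_19 but not a unit; v_19(x) = 1 > 0

ℤ_19 = {x ∈ ℚ_19 : v_19(x) ≥ 0} and ℤ_19^× = {x ∈ ℤ_19 : v_19(x) = 0}. Here v_19(627) = v_19(num) − v_19(den) = 1; compare against these criteria.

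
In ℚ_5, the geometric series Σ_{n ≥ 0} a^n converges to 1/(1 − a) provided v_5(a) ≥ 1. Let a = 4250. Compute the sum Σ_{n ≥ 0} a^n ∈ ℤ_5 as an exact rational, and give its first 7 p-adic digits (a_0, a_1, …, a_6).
Σ a^n = 1/(1 − a) = -1/4249;  first 7 digits = (1, 0, 0, 4, 1, 1, 1)

v_5(a) = 3 ≥ 1, so the series converges in ℤ_5 to 1/(1 − a) = 1/(1 − 4250) = -1/4249. Expand this rational in ℤ_5: compute digits iteratively via d_i = x_i mod 5, x_{i+1} = (x_i − d_i)/5. The first 7 digits are (1, 0, 0, 4, 1, 1, 1).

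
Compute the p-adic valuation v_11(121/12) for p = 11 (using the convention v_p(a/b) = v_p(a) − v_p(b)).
v_11(121/12) = 2

Factor powers of 11 from the numerator and denominator of the reduced fraction: 121 = 11^2 · 1 and 12 = 11^0 · 12. Apply v_p(a/b) = v_p(a) − v_p(b): v_11(121/12) = 2 − 0 = 2.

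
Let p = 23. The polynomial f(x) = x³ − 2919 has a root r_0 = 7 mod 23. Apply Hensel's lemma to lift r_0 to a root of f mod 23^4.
r_3 = 243163 (mod 279841)

Hensel: r_{i+1} = r_i − f(r_i)/f′(r_i) mod 23^{i+2}, where f′(x) = 3x². Iterate:
  r_0 = 7 (mod 23)
  r_1 = 352 (mod 529)
  r_2 = 11990 (mod 12167)
  r_3 = 243163 (mod 279841)
Final: r = 243163 with f(r) ≡ 0 mod 23^4.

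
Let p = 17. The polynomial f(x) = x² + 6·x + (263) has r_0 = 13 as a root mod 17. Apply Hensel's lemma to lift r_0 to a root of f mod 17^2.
r_1 = 268 (mod 289)

Hensel: r_{i+1} = r_i − f(r_i)·(f′(r_i))^{-1} mod 17^{i+2}, f′(x) = 2x + 6. Iterate:
  r_0 = 13 (mod 17)
  r_1 = 268 (mod 289)
Final: r = 268 satisfies f(r) ≡ 0 mod 17^2.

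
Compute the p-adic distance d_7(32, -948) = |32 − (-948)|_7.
d_7(32, -948) = 1/49

Step 1 — x − y = 32 − (-948) = 980. Step 2 — v_7(980) = 2 (factor: 980 = (7^2 · 20); the sign does not affect v_p). Step 3 — |x − y|_7 = 7^{-2} = 1/49.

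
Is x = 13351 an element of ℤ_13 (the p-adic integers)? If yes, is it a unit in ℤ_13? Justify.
x ∈ ℤ_13 but not a unit; v_13(x) = 2 > 0

ℤ_13 = {x ∈ ℚ_13 : v_13(x) ≥ 0} and ℤ_13^× = {x ∈ ℤ_13 : v_13(x) = 0}. Here v_13(13351) = v_13(num) − v_13(den) = 2; compare against these criteria.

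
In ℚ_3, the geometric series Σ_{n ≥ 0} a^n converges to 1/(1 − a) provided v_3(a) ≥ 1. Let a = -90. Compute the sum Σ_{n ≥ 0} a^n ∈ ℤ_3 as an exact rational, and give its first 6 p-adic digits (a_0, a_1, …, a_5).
Σ a^n = 1/(1 − a) = 1/91;  first 6 digits = (1, 0, 2, 2, 2, 2)

v_3(a) = 2 ≥ 1, so the series converges in ℤ_3 to 1/(1 − a) = 1/(1 − (-90)) = 1/91. Expand this rational in ℤ_3: compute digits iteratively via d_i = x_i mod 3, x_{i+1} = (x_i − d_i)/3. The first 6 digits are (1, 0, 2, 2, 2, 2).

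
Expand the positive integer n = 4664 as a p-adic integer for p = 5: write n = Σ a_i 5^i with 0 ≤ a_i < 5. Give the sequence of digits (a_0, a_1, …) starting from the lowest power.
(a_0, a_1, …) = (4, 2, 1, 2, 2, 1)

Repeated division by 5 gives the digits low-to-high: 4664 = 4 + 2·5^1 + 1·5^2 + 2·5^3 + 2·5^4 + 1·5^5. Digit sequence: (4, 2, 1, 2, 2, 1).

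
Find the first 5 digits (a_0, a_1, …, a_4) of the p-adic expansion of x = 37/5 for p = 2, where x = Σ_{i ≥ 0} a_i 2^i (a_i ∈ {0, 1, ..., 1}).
(a_0, …, a_4) = (1, 0, 0, 0, 0)

v_2(37/5) = 0 (numerator and denominator both coprime to 2), so x ∈ ℤ_2^×. Compute digits iteratively via a_i = x_i mod 2, x_{i+1} = (x_i − a_i)/2, with x_0 = x:
  x_0 = 37/5;  a_0 = 1;  x_1 = (x_0 − 1)/2 = 16/5
  x_1 = 16/5;  a_1 = 0;  x_2 = (x_1 − 0)/2 = 8/5
  x_2 = 8/5;  a_2 = 0;  x_3 = (x_2 − 0)/2 = 4/5
  x_3 = 4/5;  a_3 = 0;  x_4 = (x_3 − 0)/2 = 2/5
  x_4 = 2/5;  a_4 = 0;  x_5 = (x_4 − 0)/2 = 1/5
Digits: (1, 0, 0, 0, 0).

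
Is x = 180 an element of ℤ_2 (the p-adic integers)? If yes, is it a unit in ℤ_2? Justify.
x ∈ ℤ_2 but not a unit; v_2(x) = 2 > 0

ℤ_2 = {x ∈ ℚ_2 : v_2(x) ≥ 0} and ℤ_2^× = {x ∈ ℤ_2 : v_2(x) = 0}. Here v_2(180) = v_2(num) − v_2(den) = 2; compare against these criteria.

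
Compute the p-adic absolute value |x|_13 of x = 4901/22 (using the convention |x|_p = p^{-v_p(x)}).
|4901/22|_13 = 1/169

Step 1 — compute v_13(x) by factoring powers of 13 out of the numerator and denominator: v_13(4901/22) = 2. Step 2 — apply |x|_p = p^{-v_p(x)} = 13^{-2} = 1/169.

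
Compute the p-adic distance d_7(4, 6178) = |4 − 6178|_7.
d_7(4, 6178) = 1/343

Step 1 — x − y = 4 − 6178 = -6174. Step 2 — v_7(-6174) = 3 (factor: -6174 = −(7^3 · 18); the sign does not affect v_p). Step 3 — |x − y|_7 = 7^{-3} = 1/343.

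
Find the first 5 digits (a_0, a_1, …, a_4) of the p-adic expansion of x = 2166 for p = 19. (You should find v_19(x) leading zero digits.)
(a_0, …, a_4) = (0, 0, 6, 0, 0)

v_19(2166) = 2, so a_0 = ... = a_1 = 0. Factor out: x = 19^2 · u with u = 6 a unit in ℤ_19. Expand u iteratively via a_{v+i} = u_i mod 19, u_{i+1} = (u_i − a_{v+i})/19:
  u_0 = 6;  a_2 = 6;  u_1 = (u_0 − 6)/19 = 0
  u_1 = 0;  a_3 = 0;  u_2 = (u_1 − 0)/19 = 0
  u_2 = 0;  a_4 = 0;  u_3 = (u_2 − 0)/19 = 0
Digits: (0, 0, 6, 0, 0).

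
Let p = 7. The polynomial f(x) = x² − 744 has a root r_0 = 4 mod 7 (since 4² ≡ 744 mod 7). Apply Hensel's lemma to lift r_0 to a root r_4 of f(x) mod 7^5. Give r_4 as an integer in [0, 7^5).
r_4 = 5877 (mod 16807)

Hensel's recurrence: r_{i+1} = r_i − f(r_i)·(f′(r_i))^{-1} mod 7^{i+2}, with f′(x) = 2x. Iterate:
  r_0 = 4 (mod 7)
  r_1 = 46 (mod 49)
  r_2 = 46 (mod 343)
  r_3 = 1075 (mod 2401)
  r_4 = 5877 (mod 16807)
Final: r_4 = 5877, and one checks f(r_4) ≡ 0 mod 7^5.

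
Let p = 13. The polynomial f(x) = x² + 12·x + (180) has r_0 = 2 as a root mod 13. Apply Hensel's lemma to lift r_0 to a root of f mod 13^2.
r_1 = 158 (mod 169)

Hensel: r_{i+1} = r_i − f(r_i)·(f′(r_i))^{-1} mod 13^{i+2}, f′(x) = 2x + 12. Iterate:
  r_0 = 2 (mod 13)
  r_1 = 158 (mod 169)
Final: r = 158 satisfies f(r) ≡ 0 mod 13^2.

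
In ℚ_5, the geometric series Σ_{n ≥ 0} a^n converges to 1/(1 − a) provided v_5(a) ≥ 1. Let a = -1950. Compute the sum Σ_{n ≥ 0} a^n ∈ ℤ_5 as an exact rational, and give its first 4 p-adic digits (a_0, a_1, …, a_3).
Σ a^n = 1/(1 − a) = 1/1951;  first 4 digits = (1, 0, 2, 4)

v_5(a) = 2 ≥ 1, so the series converges in ℤ_5 to 1/(1 − a) = 1/(1 − (-1950)) = 1/1951. Expand this rational in ℤ_5: compute digits iteratively via d_i = x_i mod 5, x_{i+1} = (x_i − d_i)/5. The first 4 digits are (1, 0, 2, 4).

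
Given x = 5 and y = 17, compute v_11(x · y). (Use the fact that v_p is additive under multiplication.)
v_11(85) = 0

v_p(x) = 0 (factor: 5 = 11^0 · 5); v_p(y) = 0 (factor: 17 = 11^0 · 17). Additivity: v_p(xy) = v_p(x) + v_p(y) = 0 + 0 = 0. (Direct check: xy = 85 = 11^0 · (85).)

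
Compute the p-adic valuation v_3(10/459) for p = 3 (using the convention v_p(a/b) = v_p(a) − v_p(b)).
v_3(10/459) = -3

Factor powers of 3 from the numerator and denominator of the reduced fraction: 10 = 3^0 · 10 and 459 = 3^3 · 17. Apply v_p(a/b) = v_p(a) − v_p(b): v_3(10/459) = 0 − 3 = -3.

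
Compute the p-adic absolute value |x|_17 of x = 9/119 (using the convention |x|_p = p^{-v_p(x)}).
|9/119|_17 = 17

Step 1 — compute v_17(x) by factoring powers of 17 out of the numerator and denominator: v_17(9/119) = -1. Step 2 — apply |x|_p = p^{-v_p(x)} = 17^{1} = 17.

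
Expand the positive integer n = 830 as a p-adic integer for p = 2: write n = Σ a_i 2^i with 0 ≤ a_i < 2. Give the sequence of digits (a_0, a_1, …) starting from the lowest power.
(a_0, a_1, …) = (0, 1, 1, 1, 1, 1, 0, 0, 1, 1)

Repeated division by 2 gives the digits low-to-high: 830 = 1·2^1 + 1·2^2 + 1·2^3 + 1·2^4 + 1·2^5 + 1·2^8 + 1·2^9. Digit sequence: (0, 1, 1, 1, 1, 1, 0, 0, 1, 1).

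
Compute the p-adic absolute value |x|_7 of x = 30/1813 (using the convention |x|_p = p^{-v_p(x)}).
|30/1813|_7 = 49

Step 1 — compute v_7(x) by factoring powers of 7 out of the numerator and denominator: v_7(30/1813) = -2. Step 2 — apply |x|_p = p^{-v_p(x)} = 7^{2} = 49.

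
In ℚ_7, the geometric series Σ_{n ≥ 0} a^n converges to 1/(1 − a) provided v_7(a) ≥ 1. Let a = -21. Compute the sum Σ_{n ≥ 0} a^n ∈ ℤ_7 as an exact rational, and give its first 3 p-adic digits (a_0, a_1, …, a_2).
Σ a^n = 1/(1 − a) = 1/22;  first 3 digits = (1, 4, 1)

v_7(a) = 1 ≥ 1, so the series converges in ℤ_7 to 1/(1 − a) = 1/(1 − (-21)) = 1/22. Expand this rational in ℤ_7: compute digits iteratively via d_i = x_i mod 7, x_{i+1} = (x_i − d_i)/7. The first 3 digits are (1, 4, 1).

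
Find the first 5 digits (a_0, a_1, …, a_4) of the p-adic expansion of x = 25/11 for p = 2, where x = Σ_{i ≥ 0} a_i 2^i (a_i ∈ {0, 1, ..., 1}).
(a_0, …, a_4) = (1, 1, 0, 1, 0)

v_2(25/11) = 0 (numerator and denominator both coprime to 2), so x ∈ ℤ_2^×. Compute digits iteratively via a_i = x_i mod 2, x_{i+1} = (x_i − a_i)/2, with x_0 = x:
  x_0 = 25/11;  a_0 = 1;  x_1 = (x_0 − 1)/2 = 7/11
  x_1 = 7/11;  a_1 = 1;  x_2 = (x_1 − 1)/2 = -2/11
  x_2 = -2/11;  a_2 = 0;  x_3 = (x_2 − 0)/2 = -1/11
  x_3 = -1/11;  a_3 = 1;  x_4 = (x_3 − 1)/2 = -6/11
  x_4 = -6/11;  a_4 = 0;  x_5 = (x_4 − 0)/2 = -3/11
Digits: (1, 1, 0, 1, 0).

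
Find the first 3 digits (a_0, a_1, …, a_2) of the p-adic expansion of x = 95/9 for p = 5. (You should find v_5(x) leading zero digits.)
(a_0, …, a_2) = (0, 1, 3)

v_5(95/9) = 1, so a_0 = ... = a_0 = 0. Factor out: x = 5^1 · u with u = 19/9 a unit in ℤ_5. Expand u iteratively via a_{v+i} = u_i mod 5, u_{i+1} = (u_i − a_{v+i})/5:
  u_0 = 19/9;  a_1 = 1;  u_1 = (u_0 − 1)/5 = 2/9
  u_1 = 2/9;  a_2 = 3;  u_2 = (u_1 − 3)/5 = -5/9
Digits: (0, 1, 3).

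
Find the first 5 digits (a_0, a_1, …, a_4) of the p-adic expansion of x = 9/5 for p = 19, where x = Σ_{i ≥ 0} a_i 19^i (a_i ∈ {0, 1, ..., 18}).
(a_0, …, a_4) = (17, 3, 15, 3, 15)

v_19(9/5) = 0 (numerator and denominator both coprime to 19), so x ∈ ℤ_19^×. Compute digits iteratively via a_i = x_i mod 19, x_{i+1} = (x_i − a_i)/19, with x_0 = x:
  x_0 = 9/5;  a_0 = 17;  x_1 = (x_0 − 17)/19 = -4/5
  x_1 = -4/5;  a_1 = 3;  x_2 = (x_1 − 3)/19 = -1/5
  x_2 = -1/5;  a_2 = 15;  x_3 = (x_2 − 15)/19 = -4/5
  x_3 = -4/5;  a_3 = 3;  x_4 = (x_3 − 3)/19 = -1/5
  x_4 = -1/5;  a_4 = 15;  x_5 = (x_4 − 15)/19 = -4/5
Digits: (17, 3, 15, 3, 15).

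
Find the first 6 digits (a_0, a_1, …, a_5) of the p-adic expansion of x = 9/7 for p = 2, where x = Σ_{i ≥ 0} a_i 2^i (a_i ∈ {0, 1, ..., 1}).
(a_0, …, a_5) = (1, 1, 1, 1, 0, 1)

v_2(9/7) = 0 (numerator and denominator both coprime to 2), so x ∈ ℤ_2^×. Compute digits iteratively via a_i = x_i mod 2, x_{i+1} = (x_i − a_i)/2, with x_0 = x:
  x_0 = 9/7;  a_0 = 1;  x_1 = (x_0 − 1)/2 = 1/7
  x_1 = 1/7;  a_1 = 1;  x_2 = (x_1 − 1)/2 = -3/7
  x_2 = -3/7;  a_2 = 1;  x_3 = (x_2 − 1)/2 = -5/7
  x_3 = -5/7;  a_3 = 1;  x_4 = (x_3 − 1)/2 = -6/7
  x_4 = -6/7;  a_4 = 0;  x_5 = (x_4 − 0)/2 = -3/7
  x_5 = -3/7;  a_5 = 1;  x_6 = (x_5 − 1)/2 = -5/7
Digits: (1, 1, 1, 1, 0, 1).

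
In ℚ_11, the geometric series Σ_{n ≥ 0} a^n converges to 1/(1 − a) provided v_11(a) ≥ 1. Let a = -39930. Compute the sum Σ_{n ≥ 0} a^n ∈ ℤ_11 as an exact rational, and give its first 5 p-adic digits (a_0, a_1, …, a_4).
Σ a^n = 1/(1 − a) = 1/39931;  first 5 digits = (1, 0, 0, 3, 8)

v_11(a) = 3 ≥ 1, so the series converges in ℤ_11 to 1/(1 − a) = 1/(1 − (-39930)) = 1/39931. Expand this rational in ℤ_11: compute digits iteratively via d_i = x_i mod 11, x_{i+1} = (x_i − d_i)/11. The first 5 digits are (1, 0, 0, 3, 8).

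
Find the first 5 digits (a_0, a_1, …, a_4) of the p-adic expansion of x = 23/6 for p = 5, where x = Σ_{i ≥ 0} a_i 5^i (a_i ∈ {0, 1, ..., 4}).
(a_0, …, a_4) = (3, 1, 4, 0, 4)

v_5(23/6) = 0 (numerator and denominator both coprime to 5), so x ∈ ℤ_5^×. Compute digits iteratively via a_i = x_i mod 5, x_{i+1} = (x_i − a_i)/5, with x_0 = x:
  x_0 = 23/6;  a_0 = 3;  x_1 = (x_0 − 3)/5 = 1/6
  x_1 = 1/6;  a_1 = 1;  x_2 = (x_1 − 1)/5 = -1/6
  x_2 = -1/6;  a_2 = 4;  x_3 = (x_2 − 4)/5 = -5/6
  x_3 = -5/6;  a_3 = 0;  x_4 = (x_3 − 0)/5 = -1/6
  x_4 = -1/6;  a_4 = 4;  x_5 = (x_4 − 4)/5 = -5/6
Digits: (3, 1, 4, 0, 4).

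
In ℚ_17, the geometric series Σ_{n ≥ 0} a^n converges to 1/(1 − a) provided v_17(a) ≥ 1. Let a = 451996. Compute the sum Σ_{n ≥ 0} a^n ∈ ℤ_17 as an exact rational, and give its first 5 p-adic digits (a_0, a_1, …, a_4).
Σ a^n = 1/(1 − a) = -1/451995;  first 5 digits = (1, 0, 0, 7, 5)

v_17(a) = 3 ≥ 1, so the series converges in ℤ_17 to 1/(1 − a) = 1/(1 − 451996) = -1/451995. Expand this rational in ℤ_17: compute digits iteratively via d_i = x_i mod 17, x_{i+1} = (x_i − d_i)/17. The first 5 digits are (1, 0, 0, 7, 5).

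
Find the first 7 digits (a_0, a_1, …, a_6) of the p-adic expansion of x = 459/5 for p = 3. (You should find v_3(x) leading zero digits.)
(a_0, …, a_6) = (0, 0, 0, 1, 2, 2, 1)

v_3(459/5) = 3, so a_0 = ... = a_2 = 0. Factor out: x = 3^3 · u with u = 17/5 a unit in ℤ_3. Expand u iteratively via a_{v+i} = u_i mod 3, u_{i+1} = (u_i − a_{v+i})/3:
  u_0 = 17/5;  a_3 = 1;  u_1 = (u_0 − 1)/3 = 4/5
  u_1 = 4/5;  a_4 = 2;  u_2 = (u_1 − 2)/3 = -2/5
  u_2 = -2/5;  a_5 = 2;  u_3 = (u_2 − 2)/3 = -4/5
  u_3 = -4/5;  a_6 = 1;  u_4 = (u_3 − 1)/3 = -3/5
Digits: (0, 0, 0, 1, 2, 2, 1).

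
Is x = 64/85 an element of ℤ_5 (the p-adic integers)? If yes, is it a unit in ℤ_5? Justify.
x ∉ ℤ_5 (v_5(x) = -1 < 0)

ℤ_5 = {x ∈ ℚ_5 : v_5(x) ≥ 0} and ℤ_5^× = {x ∈ ℤ_5 : v_5(x) = 0}. Here v_5(64/85) = v_5(num) − v_5(den) = -1; compare against these criteria.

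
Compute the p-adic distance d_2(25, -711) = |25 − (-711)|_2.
d_2(25, -711) = 1/32

Step 1 — x − y = 25 − (-711) = 736. Step 2 — v_2(736) = 5 (factor: 736 = (2^5 · 23); the sign does not affect v_p). Step 3 — |x − y|_2 = 2^{-5} = 1/32.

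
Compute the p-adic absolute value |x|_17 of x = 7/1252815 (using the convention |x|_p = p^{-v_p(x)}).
|7/1252815|_17 = 83521

Step 1 — compute v_17(x) by factoring powers of 17 out of the numerator and denominator: v_17(7/1252815) = -4. Step 2 — apply |x|_p = p^{-v_p(x)} = 17^{4} = 83521.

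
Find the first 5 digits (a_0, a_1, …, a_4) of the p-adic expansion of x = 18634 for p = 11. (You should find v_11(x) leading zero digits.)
(a_0, …, a_4) = (0, 0, 0, 3, 1)

v_11(18634) = 3, so a_0 = ... = a_2 = 0. Factor out: x = 11^3 · u with u = 14 a unit in ℤ_11. Expand u iteratively via a_{v+i} = u_i mod 11, u_{i+1} = (u_i − a_{v+i})/11:
  u_0 = 14;  a_3 = 3;  u_1 = (u_0 − 3)/11 = 1
  u_1 = 1;  a_4 = 1;  u_2 = (u_1 − 1)/11 = 0
Digits: (0, 0, 0, 3, 1).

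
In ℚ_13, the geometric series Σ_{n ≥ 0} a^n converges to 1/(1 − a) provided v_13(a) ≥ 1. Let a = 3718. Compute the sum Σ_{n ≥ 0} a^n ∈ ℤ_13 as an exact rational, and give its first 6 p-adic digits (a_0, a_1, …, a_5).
Σ a^n = 1/(1 − a) = -1/3717;  first 6 digits = (1, 0, 9, 1, 3, 11)

v_13(a) = 2 ≥ 1, so the series converges in ℤ_13 to 1/(1 − a) = 1/(1 − 3718) = -1/3717. Expand this rational in ℤ_13: compute digits iteratively via d_i = x_i mod 13, x_{i+1} = (x_i − d_i)/13. The first 6 digits are (1, 0, 9, 1, 3, 11).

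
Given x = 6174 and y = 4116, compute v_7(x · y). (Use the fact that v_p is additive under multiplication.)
v_7(25412184) = 6

v_p(x) = 3 (factor: 6174 = 7^3 · 18); v_p(y) = 3 (factor: 4116 = 7^3 · 12). Additivity: v_p(xy) = v_p(x) + v_p(y) = 3 + 3 = 6. (Direct check: xy = 25412184 = 7^6 · (216).)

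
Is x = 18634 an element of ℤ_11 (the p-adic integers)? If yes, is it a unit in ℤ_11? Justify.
x ∈ ℤ_11 but not a unit; v_11(x) = 3 > 0

ℤ_11 = {x ∈ ℚ_11 : v_11(x) ≥ 0} and ℤ_11^× = {x ∈ ℤ_11 : v_11(x) = 0}. Here v_11(18634) = v_11(num) − v_11(den) = 3; compare against these criteria.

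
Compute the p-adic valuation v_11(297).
v_11(297) = 1

v_11(n) is the largest exponent k such that 11^k divides n. Factor out: 297 = 11^1 · 27. (Sign doesn't affect v_p.) So v_11(297) = 1.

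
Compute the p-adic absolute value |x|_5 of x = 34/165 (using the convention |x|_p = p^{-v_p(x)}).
|34/165|_5 = 5

Step 1 — compute v_5(x) by factoring powers of 5 out of the numerator and denominator: v_5(34/165) = -1. Step 2 — apply |x|_p = p^{-v_p(x)} = 5^{1} = 5.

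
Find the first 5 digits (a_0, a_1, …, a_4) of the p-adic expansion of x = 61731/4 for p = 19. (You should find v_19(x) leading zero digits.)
(a_0, …, a_4) = (0, 0, 0, 7, 14)

v_19(61731/4) = 3, so a_0 = ... = a_2 = 0. Factor out: x = 19^3 · u with u = 9/4 a unit in ℤ_19. Expand u iteratively via a_{v+i} = u_i mod 19, u_{i+1} = (u_i − a_{v+i})/19:
  u_0 = 9/4;  a_3 = 7;  u_1 = (u_0 − 7)/19 = -1/4
  u_1 = -1/4;  a_4 = 14;  u_2 = (u_1 − 14)/19 = -3/4
Digits: (0, 0, 0, 7, 14).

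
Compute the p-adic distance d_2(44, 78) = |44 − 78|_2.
d_2(44, 78) = 1/2

Step 1 — x − y = 44 − 78 = -34. Step 2 — v_2(-34) = 1 (factor: -34 = −(2^1 · 17); the sign does not affect v_p). Step 3 — |x − y|_2 = 2^{-1} = 1/2.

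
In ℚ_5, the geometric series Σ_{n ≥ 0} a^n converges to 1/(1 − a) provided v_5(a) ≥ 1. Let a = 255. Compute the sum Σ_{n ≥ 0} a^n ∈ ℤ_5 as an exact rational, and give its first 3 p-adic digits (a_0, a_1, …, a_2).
Σ a^n = 1/(1 − a) = -1/254;  first 3 digits = (1, 1, 1)

v_5(a) = 1 ≥ 1, so the series converges in ℤ_5 to 1/(1 − a) = 1/(1 − 255) = -1/254. Expand this rational in ℤ_5: compute digits iteratively via d_i = x_i mod 5, x_{i+1} = (x_i − d_i)/5. The first 3 digits are (1, 1, 1).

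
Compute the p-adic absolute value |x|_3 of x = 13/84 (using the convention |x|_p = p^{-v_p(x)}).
|13/84|_3 = 3

Step 1 — compute v_3(x) by factoring powers of 3 out of the numerator and denominator: v_3(13/84) = -1. Step 2 — apply |x|_p = p^{-v_p(x)} = 3^{1} = 3.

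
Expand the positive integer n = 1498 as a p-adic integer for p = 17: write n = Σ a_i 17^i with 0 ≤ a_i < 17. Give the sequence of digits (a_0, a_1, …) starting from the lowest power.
(a_0, a_1, …) = (2, 3, 5)

Repeated division by 17 gives the digits low-to-high: 1498 = 2 + 3·17^1 + 5·17^2. Digit sequence: (2, 3, 5).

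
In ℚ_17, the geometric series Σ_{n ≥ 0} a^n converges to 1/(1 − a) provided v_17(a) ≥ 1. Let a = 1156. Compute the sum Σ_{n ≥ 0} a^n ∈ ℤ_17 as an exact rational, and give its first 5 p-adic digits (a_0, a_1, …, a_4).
Σ a^n = 1/(1 − a) = -1/1155;  first 5 digits = (1, 0, 4, 0, 16)

v_17(a) = 2 ≥ 1, so the series converges in ℤ_17 to 1/(1 − a) = 1/(1 − 1156) = -1/1155. Expand this rational in ℤ_17: compute digits iteratively via d_i = x_i mod 17, x_{i+1} = (x_i − d_i)/17. The first 5 digits are (1, 0, 4, 0, 16).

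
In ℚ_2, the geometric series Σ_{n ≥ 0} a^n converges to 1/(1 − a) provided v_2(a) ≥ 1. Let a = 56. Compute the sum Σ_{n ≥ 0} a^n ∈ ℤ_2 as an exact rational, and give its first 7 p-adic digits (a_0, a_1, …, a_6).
Σ a^n = 1/(1 − a) = -1/55;  first 7 digits = (1, 0, 0, 1, 1, 1, 1)

v_2(a) = 3 ≥ 1, so the series converges in ℤ_2 to 1/(1 − a) = 1/(1 − 56) = -1/55. Expand this rational in ℤ_2: compute digits iteratively via d_i = x_i mod 2, x_{i+1} = (x_i − d_i)/2. The first 7 digits are (1, 0, 0, 1, 1, 1, 1).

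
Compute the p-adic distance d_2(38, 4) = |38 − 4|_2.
d_2(38, 4) = 1/2

Step 1 — x − y = 38 − 4 = 34. Step 2 — v_2(34) = 1 (factor: 34 = (2^1 · 17); the sign does not affect v_p). Step 3 — |x − y|_2 = 2^{-1} = 1/2.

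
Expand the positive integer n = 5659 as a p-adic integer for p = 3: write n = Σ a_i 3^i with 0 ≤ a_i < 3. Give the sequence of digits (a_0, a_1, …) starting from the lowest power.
(a_0, a_1, …) = (1, 2, 1, 2, 0, 2, 1, 2)

Repeated division by 3 gives the digits low-to-high: 5659 = 1 + 2·3^1 + 1·3^2 + 2·3^3 + 2·3^5 + 1·3^6 + 2·3^7. Digit sequence: (1, 2, 1, 2, 0, 2, 1, 2).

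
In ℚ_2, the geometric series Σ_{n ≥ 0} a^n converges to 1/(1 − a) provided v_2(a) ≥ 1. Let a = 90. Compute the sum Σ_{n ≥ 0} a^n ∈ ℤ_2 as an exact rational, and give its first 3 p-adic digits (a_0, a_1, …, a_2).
Σ a^n = 1/(1 − a) = -1/89;  first 3 digits = (1, 1, 1)

v_2(a) = 1 ≥ 1, so the series converges in ℤ_2 to 1/(1 − a) = 1/(1 − 90) = -1/89. Expand this rational in ℤ_2: compute digits iteratively via d_i = x_i mod 2, x_{i+1} = (x_i − d_i)/2. The first 3 digits are (1, 1, 1).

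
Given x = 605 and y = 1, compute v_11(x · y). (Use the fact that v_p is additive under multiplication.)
v_11(605) = 2

v_p(x) = 2 (factor: 605 = 11^2 · 5); v_p(y) = 0 (factor: 1 = 11^0 · 1). Additivity: v_p(xy) = v_p(x) + v_p(y) = 2 + 0 = 2. (Direct check: xy = 605 = 11^2 · (5).)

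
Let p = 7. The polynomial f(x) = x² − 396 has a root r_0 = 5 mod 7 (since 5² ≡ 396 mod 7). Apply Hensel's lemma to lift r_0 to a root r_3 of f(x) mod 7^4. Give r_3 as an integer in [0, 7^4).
r_3 = 2301 (mod 2401)

Hensel's recurrence: r_{i+1} = r_i − f(r_i)·(f′(r_i))^{-1} mod 7^{i+2}, with f′(x) = 2x. Iterate:
  r_0 = 5 (mod 7)
  r_1 = 47 (mod 49)
  r_2 = 243 (mod 343)
  r_3 = 2301 (mod 2401)
Final: r_3 = 2301, and one checks f(r_3) ≡ 0 mod 7^4.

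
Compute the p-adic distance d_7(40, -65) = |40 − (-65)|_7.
d_7(40, -65) = 1/7

Step 1 — x − y = 40 − (-65) = 105. Step 2 — v_7(105) = 1 (factor: 105 = (7^1 · 15); the sign does not affect v_p). Step 3 — |x − y|_7 = 7^{-1} = 1/7.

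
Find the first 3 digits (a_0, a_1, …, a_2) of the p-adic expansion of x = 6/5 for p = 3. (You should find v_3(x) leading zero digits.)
(a_0, …, a_2) = (0, 1, 1)

v_3(6/5) = 1, so a_0 = ... = a_0 = 0. Factor out: x = 3^1 · u with u = 2/5 a unit in ℤ_3. Expand u iteratively via a_{v+i} = u_i mod 3, u_{i+1} = (u_i − a_{v+i})/3:
  u_0 = 2/5;  a_1 = 1;  u_1 = (u_0 − 1)/3 = -1/5
  u_1 = -1/5;  a_2 = 1;  u_2 = (u_1 − 1)/3 = -2/5
Digits: (0, 1, 1).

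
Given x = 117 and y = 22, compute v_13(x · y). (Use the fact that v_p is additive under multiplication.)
v_13(2574) = 1

v_p(x) = 1 (factor: 117 = 13^1 · 9); v_p(y) = 0 (factor: 22 = 13^0 · 22). Additivity: v_p(xy) = v_p(x) + v_p(y) = 1 + 0 = 1. (Direct check: xy = 2574 = 13^1 · (198).)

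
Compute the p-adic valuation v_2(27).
v_2(27) = 0

v_2(n) is the largest exponent k such that 2^k divides n. Factor out: 27 = 2^0 · 27. (Sign doesn't affect v_p.) So v_2(27) = 0.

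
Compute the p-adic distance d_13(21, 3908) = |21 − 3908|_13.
d_13(21, 3908) = 1/169

Step 1 — x − y = 21 − 3908 = -3887. Step 2 — v_13(-3887) = 2 (factor: -3887 = −(13^2 · 23); the sign does not affect v_p). Step 3 — |x − y|_13 = 13^{-2} = 1/169.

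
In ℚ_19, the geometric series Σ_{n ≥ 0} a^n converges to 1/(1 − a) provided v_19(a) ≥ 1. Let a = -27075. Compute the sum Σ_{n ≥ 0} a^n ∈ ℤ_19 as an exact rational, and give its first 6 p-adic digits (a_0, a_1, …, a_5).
Σ a^n = 1/(1 − a) = 1/27076;  first 6 digits = (1, 0, 1, 15, 0, 11)

v_19(a) = 2 ≥ 1, so the series converges in ℤ_19 to 1/(1 − a) = 1/(1 − (-27075)) = 1/27076. Expand this rational in ℤ_19: compute digits iteratively via d_i = x_i mod 19, x_{i+1} = (x_i − d_i)/19. The first 6 digits are (1, 0, 1, 15, 0, 11).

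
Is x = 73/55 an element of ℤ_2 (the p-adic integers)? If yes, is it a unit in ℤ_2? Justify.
x ∈ ℤ_2^× (unit); v_2(x) = 0

ℤ_2 = {x ∈ ℚ_2 : v_2(x) ≥ 0} and ℤ_2^× = {x ∈ ℤ_2 : v_2(x) = 0}. Here v_2(73/55) = v_2(num) − v_2(den) = 0; compare against these criteria.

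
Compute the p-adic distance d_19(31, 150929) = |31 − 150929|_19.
d_19(31, 150929) = 1/6859

Step 1 — x − y = 31 − 150929 = -150898. Step 2 — v_19(-150898) = 3 (factor: -150898 = −(19^3 · 22); the sign does not affect v_p). Step 3 — |x − y|_19 = 19^{-3} = 1/6859.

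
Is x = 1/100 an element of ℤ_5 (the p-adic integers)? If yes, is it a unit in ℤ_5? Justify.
x ∉ ℤ_5 (v_5(x) = -2 < 0)

ℤ_5 = {x ∈ ℚ_5 : v_5(x) ≥ 0} and ℤ_5^× = {x ∈ ℤ_5 : v_5(x) = 0}. Here v_5(1/100) = v_5(num) − v_5(den) = -2; compare against these criteria.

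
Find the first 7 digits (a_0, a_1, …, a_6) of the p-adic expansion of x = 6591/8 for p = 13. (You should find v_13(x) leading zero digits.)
(a_0, …, a_6) = (0, 0, 0, 2, 8, 1, 8)

v_13(6591/8) = 3, so a_0 = ... = a_2 = 0. Factor out: x = 13^3 · u with u = 3/8 a unit in ℤ_13. Expand u iteratively via a_{v+i} = u_i mod 13, u_{i+1} = (u_i − a_{v+i})/13:
  u_0 = 3/8;  a_3 = 2;  u_1 = (u_0 − 2)/13 = -1/8
  u_1 = -1/8;  a_4 = 8;  u_2 = (u_1 − 8)/13 = -5/8
  u_2 = -5/8;  a_5 = 1;  u_3 = (u_2 − 1)/13 = -1/8
  u_3 = -1/8;  a_6 = 8;  u_4 = (u_3 − 8)/13 = -5/8
Digits: (0, 0, 0, 2, 8, 1, 8).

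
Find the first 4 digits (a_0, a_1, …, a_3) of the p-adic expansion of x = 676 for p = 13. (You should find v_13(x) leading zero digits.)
(a_0, …, a_3) = (0, 0, 4, 0)

v_13(676) = 2, so a_0 = ... = a_1 = 0. Factor out: x = 13^2 · u with u = 4 a unit in ℤ_13. Expand u iteratively via a_{v+i} = u_i mod 13, u_{i+1} = (u_i − a_{v+i})/13:
  u_0 = 4;  a_2 = 4;  u_1 = (u_0 − 4)/13 = 0
  u_1 = 0;  a_3 = 0;  u_2 = (u_1 − 0)/13 = 0
Digits: (0, 0, 4, 0).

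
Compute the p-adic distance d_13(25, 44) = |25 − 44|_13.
d_13(25, 44) = 1

Step 1 — x − y = 25 − 44 = -19. Step 2 — v_13(-19) = 0 (factor: -19 = −(13^0 · 19); the sign does not affect v_p). Step 3 — |x − y|_13 = 13^{0} = 1.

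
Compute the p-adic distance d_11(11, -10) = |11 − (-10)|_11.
d_11(11, -10) = 1

Step 1 — x − y = 11 − (-10) = 21. Step 2 — v_11(21) = 0 (factor: 21 = (11^0 · 21); the sign does not affect v_p). Step 3 — |x − y|_11 = 11^{0} = 1.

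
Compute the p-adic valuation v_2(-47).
v_2(-47) = 0

v_2(n) is the largest exponent k such that 2^k divides n. Factor out: -47 = -2^0 · 47. (Sign doesn't affect v_p.) So v_2(-47) = 0.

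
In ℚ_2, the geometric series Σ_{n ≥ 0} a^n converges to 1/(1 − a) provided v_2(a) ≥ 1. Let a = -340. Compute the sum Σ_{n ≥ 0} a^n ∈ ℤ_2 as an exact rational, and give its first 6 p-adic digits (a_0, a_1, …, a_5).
Σ a^n = 1/(1 − a) = 1/341;  first 6 digits = (1, 0, 1, 1, 1, 1)

v_2(a) = 2 ≥ 1, so the series converges in ℤ_2 to 1/(1 − a) = 1/(1 − (-340)) = 1/341. Expand this rational in ℤ_2: compute digits iteratively via d_i = x_i mod 2, x_{i+1} = (x_i − d_i)/2. The first 6 digits are (1, 0, 1, 1, 1, 1).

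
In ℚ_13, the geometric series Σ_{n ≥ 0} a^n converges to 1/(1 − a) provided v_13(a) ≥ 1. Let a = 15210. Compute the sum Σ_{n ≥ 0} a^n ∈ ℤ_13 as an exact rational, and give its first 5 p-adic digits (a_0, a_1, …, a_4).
Σ a^n = 1/(1 − a) = -1/15209;  first 5 digits = (1, 0, 12, 6, 1)

v_13(a) = 2 ≥ 1, so the series converges in ℤ_13 to 1/(1 − a) = 1/(1 − 15210) = -1/15209. Expand this rational in ℤ_13: compute digits iteratively via d_i = x_i mod 13, x_{i+1} = (x_i − d_i)/13. The first 5 digits are (1, 0, 12, 6, 1).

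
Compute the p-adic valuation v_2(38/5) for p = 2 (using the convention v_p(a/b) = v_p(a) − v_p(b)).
v_2(38/5) = 1

Factor powers of 2 from the numerator and denominator of the reduced fraction: 38 = 2^1 · 19 and 5 = 2^0 · 5. Apply v_p(a/b) = v_p(a) − v_p(b): v_2(38/5) = 1 − 0 = 1.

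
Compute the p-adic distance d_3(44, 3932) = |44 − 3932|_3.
d_3(44, 3932) = 1/243

Step 1 — x − y = 44 − 3932 = -3888. Step 2 — v_3(-3888) = 5 (factor: -3888 = −(3^5 · 16); the sign does not affect v_p). Step 3 — |x − y|_3 = 3^{-5} = 1/243.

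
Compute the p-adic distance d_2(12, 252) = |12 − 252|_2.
d_2(12, 252) = 1/16

Step 1 — x − y = 12 − 252 = -240. Step 2 — v_2(-240) = 4 (factor: -240 = −(2^4 · 15); the sign does not affect v_p). Step 3 — |x − y|_2 = 2^{-4} = 1/16.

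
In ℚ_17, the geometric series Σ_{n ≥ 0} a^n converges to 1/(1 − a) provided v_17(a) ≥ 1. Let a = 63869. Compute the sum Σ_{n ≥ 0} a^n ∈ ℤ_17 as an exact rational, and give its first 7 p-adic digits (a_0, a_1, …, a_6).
Σ a^n = 1/(1 − a) = -1/63868;  first 7 digits = (1, 0, 0, 13, 0, 0, 16)

v_17(a) = 3 ≥ 1, so the series converges in ℤ_17 to 1/(1 − a) = 1/(1 − 63869) = -1/63868. Expand this rational in ℤ_17: compute digits iteratively via d_i = x_i mod 17, x_{i+1} = (x_i − d_i)/17. The first 7 digits are (1, 0, 0, 13, 0, 0, 16).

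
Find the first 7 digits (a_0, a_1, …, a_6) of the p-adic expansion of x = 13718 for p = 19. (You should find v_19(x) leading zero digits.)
(a_0, …, a_6) = (0, 0, 0, 2, 0, 0, 0)

v_19(13718) = 3, so a_0 = ... = a_2 = 0. Factor out: x = 19^3 · u with u = 2 a unit in ℤ_19. Expand u iteratively via a_{v+i} = u_i mod 19, u_{i+1} = (u_i − a_{v+i})/19:
  u_0 = 2;  a_3 = 2;  u_1 = (u_0 − 2)/19 = 0
  u_1 = 0;  a_4 = 0;  u_2 = (u_1 − 0)/19 = 0
  u_2 = 0;  a_5 = 0;  u_3 = (u_2 − 0)/19 = 0
  u_3 = 0;  a_6 = 0;  u_4 = (u_3 − 0)/19 = 0
Digits: (0, 0, 0, 2, 0, 0, 0).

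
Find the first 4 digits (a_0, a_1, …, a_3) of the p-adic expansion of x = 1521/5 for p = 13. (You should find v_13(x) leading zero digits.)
(a_0, …, a_3) = (0, 0, 7, 10)

v_13(1521/5) = 2, so a_0 = ... = a_1 = 0. Factor out: x = 13^2 · u with u = 9/5 a unit in ℤ_13. Expand u iteratively via a_{v+i} = u_i mod 13, u_{i+1} = (u_i − a_{v+i})/13:
  u_0 = 9/5;  a_2 = 7;  u_1 = (u_0 − 7)/13 = -2/5
  u_1 = -2/5;  a_3 = 10;  u_2 = (u_1 − 10)/13 = -4/5
Digits: (0, 0, 7, 10).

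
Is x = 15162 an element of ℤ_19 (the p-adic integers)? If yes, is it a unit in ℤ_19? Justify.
x ∈ ℤ_19 but not a unit; v_19(x) = 2 > 0

ℤ_19 = {x ∈ ℚ_19 : v_19(x) ≥ 0} and ℤ_19^× = {x ∈ ℤ_19 : v_19(x) = 0}. Here v_19(15162) = v_19(num) − v_19(den) = 2; compare against these criteria.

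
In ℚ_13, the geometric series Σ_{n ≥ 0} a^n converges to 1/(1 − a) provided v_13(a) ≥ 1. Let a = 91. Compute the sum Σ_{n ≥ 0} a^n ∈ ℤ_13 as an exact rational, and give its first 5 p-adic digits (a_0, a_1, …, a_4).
Σ a^n = 1/(1 − a) = -1/90;  first 5 digits = (1, 7, 10, 8, 9)

v_13(a) = 1 ≥ 1, so the series converges in ℤ_13 to 1/(1 − a) = 1/(1 − 91) = -1/90. Expand this rational in ℤ_13: compute digits iteratively via d_i = x_i mod 13, x_{i+1} = (x_i − d_i)/13. The first 5 digits are (1, 7, 10, 8, 9).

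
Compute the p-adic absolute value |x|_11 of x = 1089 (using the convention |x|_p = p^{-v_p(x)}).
|1089|_11 = 1/121

Step 1 — compute v_11(x) by factoring powers of 11 out of the numerator and denominator: v_11(1089) = 2. Step 2 — apply |x|_p = p^{-v_p(x)} = 11^{-2} = 1/121.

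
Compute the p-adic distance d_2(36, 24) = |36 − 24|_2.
d_2(36, 24) = 1/4

Step 1 — x − y = 36 − 24 = 12. Step 2 — v_2(12) = 2 (factor: 12 = (2^2 · 3); the sign does not affect v_p). Step 3 — |x − y|_2 = 2^{-2} = 1/4.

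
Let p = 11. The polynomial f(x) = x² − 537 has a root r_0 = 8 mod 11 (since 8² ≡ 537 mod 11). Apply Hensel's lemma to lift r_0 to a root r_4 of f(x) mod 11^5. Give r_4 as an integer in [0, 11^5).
r_4 = 15397 (mod 161051)

Hensel's recurrence: r_{i+1} = r_i − f(r_i)·(f′(r_i))^{-1} mod 11^{i+2}, with f′(x) = 2x. Iterate:
  r_0 = 8 (mod 11)
  r_1 = 30 (mod 121)
  r_2 = 756 (mod 1331)
  r_3 = 756 (mod 14641)
  r_4 = 15397 (mod 161051)
Final: r_4 = 15397, and one checks f(r_4) ≡ 0 mod 11^5.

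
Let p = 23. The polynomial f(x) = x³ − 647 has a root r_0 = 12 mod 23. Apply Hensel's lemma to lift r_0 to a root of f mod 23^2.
r_1 = 334 (mod 529)

Hensel: r_{i+1} = r_i − f(r_i)/f′(r_i) mod 23^{i+2}, where f′(x) = 3x². Iterate:
  r_0 = 12 (mod 23)
  r_1 = 334 (mod 529)
Final: r = 334 with f(r) ≡ 0 mod 23^2.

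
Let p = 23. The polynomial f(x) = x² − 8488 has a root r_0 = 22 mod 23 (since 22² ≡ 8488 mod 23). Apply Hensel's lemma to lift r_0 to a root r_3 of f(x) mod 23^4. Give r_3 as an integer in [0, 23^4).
r_3 = 271100 (mod 279841)

Hensel's recurrence: r_{i+1} = r_i − f(r_i)·(f′(r_i))^{-1} mod 23^{i+2}, with f′(x) = 2x. Iterate:
  r_0 = 22 (mod 23)
  r_1 = 252 (mod 529)
  r_2 = 3426 (mod 12167)
  r_3 = 271100 (mod 279841)
Final: r_3 = 271100, and one checks f(r_3) ≡ 0 mod 23^4.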